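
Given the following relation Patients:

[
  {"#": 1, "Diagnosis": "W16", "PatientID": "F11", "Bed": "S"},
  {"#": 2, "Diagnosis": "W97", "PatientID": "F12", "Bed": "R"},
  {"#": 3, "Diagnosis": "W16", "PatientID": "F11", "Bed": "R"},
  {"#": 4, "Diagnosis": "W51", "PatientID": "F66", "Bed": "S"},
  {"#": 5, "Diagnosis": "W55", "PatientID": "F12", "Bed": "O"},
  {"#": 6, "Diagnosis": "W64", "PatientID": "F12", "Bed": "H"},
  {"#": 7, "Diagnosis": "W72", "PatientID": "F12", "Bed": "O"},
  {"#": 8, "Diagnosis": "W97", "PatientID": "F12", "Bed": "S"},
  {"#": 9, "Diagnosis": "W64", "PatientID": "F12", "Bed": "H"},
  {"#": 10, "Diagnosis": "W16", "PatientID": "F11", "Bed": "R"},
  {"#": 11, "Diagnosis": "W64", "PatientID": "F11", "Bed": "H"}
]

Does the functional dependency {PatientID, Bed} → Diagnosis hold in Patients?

(PatientID=F11, Bed=S): row 1 → Diagnosis = W16 ✓
(PatientID=F12, Bed=R): row 2 → Diagnosis = W97 ✓
(PatientID=F11, Bed=R): rows 3, 10 → Diagnosis = W16, W16 ✓
(PatientID=F66, Bed=S): row 4 → Diagnosis = W51 ✓
(PatientID=F12, Bed=O): rows 5, 7 → Diagnosis takes values {W55, W72} — violation
(PatientID=F12, Bed=H): rows 6, 9 → Diagnosis = W64, W64 ✓
(PatientID=F12, Bed=S): row 8 → Diagnosis = W97 ✓
(PatientID=F11, Bed=H): row 11 → Diagnosis = W64 ✓
Two rows agree on {PatientID, Bed} but differ on Diagnosis, so {PatientID, Bed} → Diagnosis does not hold.

No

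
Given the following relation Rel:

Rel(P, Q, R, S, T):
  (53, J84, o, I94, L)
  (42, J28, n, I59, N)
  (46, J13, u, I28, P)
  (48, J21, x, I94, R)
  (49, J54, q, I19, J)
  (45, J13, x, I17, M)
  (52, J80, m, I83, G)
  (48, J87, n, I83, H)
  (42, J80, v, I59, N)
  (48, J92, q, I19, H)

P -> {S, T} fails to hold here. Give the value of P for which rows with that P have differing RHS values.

48

P=53: 1 row → {S,T} = (I94, L) ✓
P=42: 2 rows → {S,T} = (I59, N), (I59, N) ✓
P=46: 1 row → {S,T} = (I28, P) ✓
P=48: 3 rows → {S,T} takes values {(I94, R), (I83, H), (I19, H)} — violation
P=49: 1 row → {S,T} = (I19, J) ✓
P=45: 1 row → {S,T} = (I17, M) ✓
P=52: 1 row → {S,T} = (I83, G) ✓
The only P value with inconsistent RHS is P=48.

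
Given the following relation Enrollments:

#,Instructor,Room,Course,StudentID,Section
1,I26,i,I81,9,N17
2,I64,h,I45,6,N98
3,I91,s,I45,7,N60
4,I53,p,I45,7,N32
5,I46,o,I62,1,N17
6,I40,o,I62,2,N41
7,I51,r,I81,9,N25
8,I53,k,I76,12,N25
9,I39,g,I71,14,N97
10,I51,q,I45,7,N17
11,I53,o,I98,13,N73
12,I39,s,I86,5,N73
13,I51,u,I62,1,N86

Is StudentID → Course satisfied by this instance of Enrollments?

StudentID=9: rows 1, 7 → Course = I81, I81 ✓
StudentID=6: row 2 → Course = I45 ✓
StudentID=7: rows 3, 4, 10 → Course = I45, I45, I45 ✓
StudentID=1: rows 5, 13 → Course = I62, I62 ✓
StudentID=2: row 6 → Course = I62 ✓
StudentID=12: row 8 → Course = I76 ✓
StudentID=14: row 9 → Course = I71 ✓
StudentID=13: row 11 → Course = I98 ✓
StudentID=5: row 12 → Course = I86 ✓
Every StudentID value is associated with a single Course value, so StudentID → Course holds.

Yes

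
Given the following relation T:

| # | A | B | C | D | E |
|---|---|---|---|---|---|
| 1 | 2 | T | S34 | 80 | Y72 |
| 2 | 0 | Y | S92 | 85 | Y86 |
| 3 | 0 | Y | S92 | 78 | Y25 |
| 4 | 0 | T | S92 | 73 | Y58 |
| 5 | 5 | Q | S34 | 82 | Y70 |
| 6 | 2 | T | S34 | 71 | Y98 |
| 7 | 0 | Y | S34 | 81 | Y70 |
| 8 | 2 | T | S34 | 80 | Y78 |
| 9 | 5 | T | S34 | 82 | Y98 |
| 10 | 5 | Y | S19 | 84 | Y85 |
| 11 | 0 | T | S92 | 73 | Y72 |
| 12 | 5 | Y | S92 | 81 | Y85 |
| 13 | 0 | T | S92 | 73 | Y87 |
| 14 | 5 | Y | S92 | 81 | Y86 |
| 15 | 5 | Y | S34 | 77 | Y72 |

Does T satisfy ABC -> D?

No

(A=2, B=T, C=S34): rows 1, 6, 8 → D takes values {80, 71} — violation
(A=0, B=Y, C=S92): rows 2, 3 → D takes values {85, 78} — violation
(A=0, B=T, C=S92): rows 4, 11, 13 → D = 73, 73, 73 ✓
(A=5, B=Q, C=S34): row 5 → D = 82 ✓
(A=0, B=Y, C=S34): row 7 → D = 81 ✓
(A=5, B=T, C=S34): row 9 → D = 82 ✓
(A=5, B=Y, C=S19): row 10 → D = 84 ✓
(A=5, B=Y, C=S92): rows 12, 14 → D = 81, 81 ✓
(A=5, B=Y, C=S34): row 15 → D = 77 ✓
Two rows agree on ABC but differ on D, so ABC -> D does not hold.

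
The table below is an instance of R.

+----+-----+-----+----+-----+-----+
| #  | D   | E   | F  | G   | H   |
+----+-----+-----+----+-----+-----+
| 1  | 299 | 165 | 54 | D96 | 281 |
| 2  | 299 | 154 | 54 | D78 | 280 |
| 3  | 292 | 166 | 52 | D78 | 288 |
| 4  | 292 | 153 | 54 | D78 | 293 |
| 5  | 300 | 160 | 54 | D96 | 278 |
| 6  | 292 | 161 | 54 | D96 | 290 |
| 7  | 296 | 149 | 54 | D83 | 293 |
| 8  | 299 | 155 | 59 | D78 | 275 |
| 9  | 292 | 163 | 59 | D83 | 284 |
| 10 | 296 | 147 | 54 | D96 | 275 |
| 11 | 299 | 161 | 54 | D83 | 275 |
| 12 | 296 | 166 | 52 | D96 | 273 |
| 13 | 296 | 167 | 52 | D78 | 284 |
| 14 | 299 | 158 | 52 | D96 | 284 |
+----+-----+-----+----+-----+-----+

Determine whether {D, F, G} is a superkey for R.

All 14 rows have distinct {D, F, G} values, so {D, F, G} → (all attributes) holds and {D, F, G} is a superkey.

Yes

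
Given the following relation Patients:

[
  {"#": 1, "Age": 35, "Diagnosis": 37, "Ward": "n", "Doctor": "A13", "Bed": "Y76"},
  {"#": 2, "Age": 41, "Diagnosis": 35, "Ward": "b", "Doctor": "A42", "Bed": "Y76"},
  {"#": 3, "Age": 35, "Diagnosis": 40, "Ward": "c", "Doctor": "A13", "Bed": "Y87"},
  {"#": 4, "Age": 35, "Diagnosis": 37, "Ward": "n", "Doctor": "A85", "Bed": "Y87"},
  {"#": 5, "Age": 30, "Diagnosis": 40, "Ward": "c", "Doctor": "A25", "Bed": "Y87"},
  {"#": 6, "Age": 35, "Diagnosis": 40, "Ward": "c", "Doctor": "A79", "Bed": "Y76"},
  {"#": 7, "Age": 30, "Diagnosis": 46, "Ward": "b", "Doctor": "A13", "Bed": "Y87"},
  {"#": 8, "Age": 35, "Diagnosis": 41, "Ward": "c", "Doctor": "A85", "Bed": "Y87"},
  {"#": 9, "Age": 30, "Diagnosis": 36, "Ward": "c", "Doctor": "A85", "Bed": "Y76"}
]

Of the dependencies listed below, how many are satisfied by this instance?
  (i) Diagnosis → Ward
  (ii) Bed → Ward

1

(i) Diagnosis → Ward: every LHS value maps to a single RHS value — holds.
(ii) Bed → Ward: Bed=Y76: rows 1, 2, 6, 9 → Ward takes values {n, b, c} — violation; Bed=Y87: rows 3, 4, 5, 7, 8 → Ward takes values {c, n, b} — violation — fails.
1 of the 2 dependencies holds.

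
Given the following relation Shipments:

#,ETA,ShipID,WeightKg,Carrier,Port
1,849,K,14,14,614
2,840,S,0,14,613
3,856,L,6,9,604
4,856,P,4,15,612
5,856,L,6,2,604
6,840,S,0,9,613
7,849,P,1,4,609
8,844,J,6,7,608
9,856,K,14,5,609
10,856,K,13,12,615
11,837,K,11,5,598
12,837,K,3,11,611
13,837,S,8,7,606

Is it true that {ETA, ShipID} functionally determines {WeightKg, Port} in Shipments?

No

(ETA=849, ShipID=K): row 1 → {WeightKg,Port} = (14, 614) ✓
(ETA=840, ShipID=S): rows 2, 6 → {WeightKg,Port} = (0, 613), (0, 613) ✓
(ETA=856, ShipID=L): rows 3, 5 → {WeightKg,Port} = (6, 604), (6, 604) ✓
(ETA=856, ShipID=P): row 4 → {WeightKg,Port} = (4, 612) ✓
(ETA=849, ShipID=P): row 7 → {WeightKg,Port} = (1, 609) ✓
(ETA=844, ShipID=J): row 8 → {WeightKg,Port} = (6, 608) ✓
(ETA=856, ShipID=K): rows 9, 10 → {WeightKg,Port} takes values {(14, 609), (13, 615)} — violation
(ETA=837, ShipID=K): rows 11, 12 → {WeightKg,Port} takes values {(11, 598), (3, 611)} — violation
(ETA=837, ShipID=S): row 13 → {WeightKg,Port} = (8, 606) ✓
Two rows agree on {ETA, ShipID} but differ on {WeightKg, Port}, so {ETA, ShipID} → {WeightKg, Port} does not hold.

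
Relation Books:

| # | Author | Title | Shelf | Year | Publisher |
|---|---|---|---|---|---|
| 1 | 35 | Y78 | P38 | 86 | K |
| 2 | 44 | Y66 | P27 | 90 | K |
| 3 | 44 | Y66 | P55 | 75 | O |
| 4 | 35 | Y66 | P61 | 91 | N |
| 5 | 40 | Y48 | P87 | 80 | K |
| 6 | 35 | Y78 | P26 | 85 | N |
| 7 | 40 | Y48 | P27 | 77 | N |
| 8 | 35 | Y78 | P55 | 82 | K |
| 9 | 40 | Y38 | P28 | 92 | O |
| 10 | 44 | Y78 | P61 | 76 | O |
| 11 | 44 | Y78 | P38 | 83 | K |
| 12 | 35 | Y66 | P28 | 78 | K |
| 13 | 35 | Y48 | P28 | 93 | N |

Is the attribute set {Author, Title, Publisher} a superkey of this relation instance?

No

Rows 1 and 8 have the same {Author, Title, Publisher} value (Author=35, Title=Y78, Publisher=K) but are distinct tuples, so {Author, Title, Publisher} does not determine every attribute — not a superkey.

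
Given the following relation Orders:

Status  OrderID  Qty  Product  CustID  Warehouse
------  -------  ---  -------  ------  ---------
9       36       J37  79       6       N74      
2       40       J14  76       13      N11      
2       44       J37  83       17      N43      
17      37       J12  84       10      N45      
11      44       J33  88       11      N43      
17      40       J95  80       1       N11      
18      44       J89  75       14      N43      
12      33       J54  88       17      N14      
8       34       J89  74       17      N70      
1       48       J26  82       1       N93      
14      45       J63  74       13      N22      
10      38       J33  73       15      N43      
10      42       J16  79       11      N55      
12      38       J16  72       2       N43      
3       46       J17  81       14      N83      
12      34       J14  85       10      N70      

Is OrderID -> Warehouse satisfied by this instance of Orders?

OrderID=36: 1 row → Warehouse = N74 ✓
OrderID=40: 2 rows → Warehouse = N11, N11 ✓
OrderID=44: 3 rows → Warehouse = N43, N43, N43 ✓
OrderID=37: 1 row → Warehouse = N45 ✓
OrderID=33: 1 row → Warehouse = N14 ✓
OrderID=34: 2 rows → Warehouse = N70, N70 ✓
OrderID=48: 1 row → Warehouse = N93 ✓
OrderID=45: 1 row → Warehouse = N22 ✓
OrderID=38: 2 rows → Warehouse = N43, N43 ✓
OrderID=42: 1 row → Warehouse = N55 ✓
OrderID=46: 1 row → Warehouse = N83 ✓
Every OrderID value is associated with a single Warehouse value, so OrderID -> Warehouse holds.

Yes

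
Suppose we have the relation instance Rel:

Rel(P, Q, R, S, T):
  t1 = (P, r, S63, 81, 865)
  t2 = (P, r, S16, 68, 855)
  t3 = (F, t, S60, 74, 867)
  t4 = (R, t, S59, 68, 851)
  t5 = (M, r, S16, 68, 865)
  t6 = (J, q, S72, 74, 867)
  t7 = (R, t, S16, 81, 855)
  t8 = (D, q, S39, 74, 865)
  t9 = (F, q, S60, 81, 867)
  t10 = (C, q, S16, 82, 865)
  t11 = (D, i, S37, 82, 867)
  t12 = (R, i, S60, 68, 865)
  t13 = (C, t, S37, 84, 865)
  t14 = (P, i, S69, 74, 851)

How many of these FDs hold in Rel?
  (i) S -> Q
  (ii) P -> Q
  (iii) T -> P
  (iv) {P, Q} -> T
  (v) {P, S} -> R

0

(i) S -> Q: S=81: rows 1, 7, 9 → Q takes values {r, t, q} — violation; S=68: rows 2, 4, 5, 12 → Q takes values {r, t, i} — violation; S=74: rows 3, 6, 8, 14 → Q takes values {t, q, i} — violation; S=82: rows 10, 11 → Q takes values {q, i} — violation — fails.
(ii) P -> Q: P=P: rows 1, 2, 14 → Q takes values {r, i} — violation; P=F: rows 3, 9 → Q takes values {t, q} — violation; P=R: rows 4, 7, 12 → Q takes values {t, i} — violation; P=D: rows 8, 11 → Q takes values {q, i} — violation; P=C: rows 10, 13 → Q takes values {q, t} — violation — fails.
(iii) T -> P: T=865: rows 1, 5, 8, 10, 12, 13 → P takes values {P, M, D, C, R} — violation; T=855: rows 2, 7 → P takes values {P, R} — violation; T=867: rows 3, 6, 9, 11 → P takes values {F, J, D} — violation; T=851: rows 4, 14 → P takes values {R, P} — violation — fails.
(iv) {P, Q} -> T: (P=P, Q=r): rows 1, 2 → T takes values {865, 855} — violation; (P=R, Q=t): rows 4, 7 → T takes values {851, 855} — violation — fails.
(v) {P, S} -> R: (P=R, S=68): rows 4, 12 → R takes values {S59, S60} — violation — fails.
None of the 5 dependencies hold.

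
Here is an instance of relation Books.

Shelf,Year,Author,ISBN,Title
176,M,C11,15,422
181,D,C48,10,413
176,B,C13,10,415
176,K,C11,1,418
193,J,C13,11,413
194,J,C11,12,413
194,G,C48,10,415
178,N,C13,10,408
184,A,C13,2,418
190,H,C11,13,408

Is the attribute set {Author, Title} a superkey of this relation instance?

Yes

All 10 rows have distinct {Author, Title} values, so {Author, Title} → (all attributes) holds and {Author, Title} is a superkey.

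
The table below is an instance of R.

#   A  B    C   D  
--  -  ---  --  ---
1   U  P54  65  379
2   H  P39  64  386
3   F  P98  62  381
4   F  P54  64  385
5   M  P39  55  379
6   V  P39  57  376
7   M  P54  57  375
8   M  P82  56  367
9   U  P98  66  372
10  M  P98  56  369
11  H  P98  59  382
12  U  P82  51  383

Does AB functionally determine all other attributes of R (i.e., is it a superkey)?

All 12 rows have distinct AB values, so AB → (all attributes) holds and AB is a superkey.

Yes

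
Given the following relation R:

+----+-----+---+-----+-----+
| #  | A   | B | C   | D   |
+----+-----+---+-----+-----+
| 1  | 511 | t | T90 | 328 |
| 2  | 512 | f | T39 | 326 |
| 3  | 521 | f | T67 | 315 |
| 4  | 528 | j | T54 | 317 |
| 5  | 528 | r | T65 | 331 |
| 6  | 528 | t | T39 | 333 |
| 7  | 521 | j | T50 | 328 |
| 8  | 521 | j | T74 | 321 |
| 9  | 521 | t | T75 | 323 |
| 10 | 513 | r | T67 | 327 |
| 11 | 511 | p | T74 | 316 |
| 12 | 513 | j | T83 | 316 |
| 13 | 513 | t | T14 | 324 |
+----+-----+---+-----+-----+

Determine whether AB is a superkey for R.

No

Rows 7 and 8 have the same AB value (A=521, B=j) but are distinct tuples, so AB does not determine every attribute — not a superkey.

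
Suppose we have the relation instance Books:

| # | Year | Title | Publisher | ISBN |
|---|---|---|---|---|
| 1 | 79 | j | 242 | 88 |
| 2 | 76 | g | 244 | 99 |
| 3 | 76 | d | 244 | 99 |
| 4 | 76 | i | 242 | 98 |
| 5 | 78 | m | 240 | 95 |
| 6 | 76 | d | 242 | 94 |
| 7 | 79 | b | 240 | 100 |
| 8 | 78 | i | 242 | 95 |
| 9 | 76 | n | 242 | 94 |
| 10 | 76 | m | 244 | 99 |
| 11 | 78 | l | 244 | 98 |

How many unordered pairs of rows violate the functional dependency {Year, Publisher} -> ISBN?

2

(Year=76, Publisher=244): all 3 rows agree on ISBN — 0 pairs.
(Year=76, Publisher=242): violating pairs (4,6), (4,9) — 2 pairs.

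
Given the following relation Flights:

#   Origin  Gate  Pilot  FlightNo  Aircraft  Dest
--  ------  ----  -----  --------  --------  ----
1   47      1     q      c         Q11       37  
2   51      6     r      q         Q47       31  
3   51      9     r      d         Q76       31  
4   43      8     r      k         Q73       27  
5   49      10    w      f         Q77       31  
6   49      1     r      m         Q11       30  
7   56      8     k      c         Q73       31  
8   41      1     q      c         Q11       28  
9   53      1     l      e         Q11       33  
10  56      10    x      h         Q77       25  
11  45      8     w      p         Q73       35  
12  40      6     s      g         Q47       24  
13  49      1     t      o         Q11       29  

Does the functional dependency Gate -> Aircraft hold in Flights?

Yes

Gate=1: rows 1, 6, 8, 9, 13 → Aircraft = Q11, Q11, Q11, Q11, Q11 ✓
Gate=6: rows 2, 12 → Aircraft = Q47, Q47 ✓
Gate=9: row 3 → Aircraft = Q76 ✓
Gate=8: rows 4, 7, 11 → Aircraft = Q73, Q73, Q73 ✓
Gate=10: rows 5, 10 → Aircraft = Q77, Q77 ✓
Every Gate value is associated with a single Aircraft value, so Gate -> Aircraft holds.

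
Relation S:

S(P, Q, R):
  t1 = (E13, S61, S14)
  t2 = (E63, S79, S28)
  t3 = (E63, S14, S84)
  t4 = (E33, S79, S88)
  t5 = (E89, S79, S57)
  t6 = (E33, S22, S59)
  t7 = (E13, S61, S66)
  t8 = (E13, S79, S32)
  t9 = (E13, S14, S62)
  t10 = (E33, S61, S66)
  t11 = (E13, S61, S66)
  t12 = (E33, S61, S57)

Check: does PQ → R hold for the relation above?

(P=E13, Q=S61): rows 1, 7, 11 → R takes values {S14, S66} — violation
(P=E63, Q=S79): row 2 → R = S28 ✓
(P=E63, Q=S14): row 3 → R = S84 ✓
(P=E33, Q=S79): row 4 → R = S88 ✓
(P=E89, Q=S79): row 5 → R = S57 ✓
(P=E33, Q=S22): row 6 → R = S59 ✓
(P=E13, Q=S79): row 8 → R = S32 ✓
(P=E13, Q=S14): row 9 → R = S62 ✓
(P=E33, Q=S61): rows 10, 12 → R takes values {S66, S57} — violation
Two rows agree on PQ but differ on R, so PQ → R does not hold.

No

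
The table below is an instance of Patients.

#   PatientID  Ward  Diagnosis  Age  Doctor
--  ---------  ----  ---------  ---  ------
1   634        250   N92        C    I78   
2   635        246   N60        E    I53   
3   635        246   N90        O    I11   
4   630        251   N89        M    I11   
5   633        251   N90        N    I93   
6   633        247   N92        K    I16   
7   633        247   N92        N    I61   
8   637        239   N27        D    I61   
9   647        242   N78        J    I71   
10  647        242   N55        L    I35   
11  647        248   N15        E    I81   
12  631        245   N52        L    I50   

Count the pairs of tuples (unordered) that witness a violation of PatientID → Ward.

PatientID=635: all 2 rows agree on Ward — 0 pairs.
PatientID=633: violating pairs (5,6), (5,7) — 2 pairs.
PatientID=647: violating pairs (9,11), (10,11) — 2 pairs.

4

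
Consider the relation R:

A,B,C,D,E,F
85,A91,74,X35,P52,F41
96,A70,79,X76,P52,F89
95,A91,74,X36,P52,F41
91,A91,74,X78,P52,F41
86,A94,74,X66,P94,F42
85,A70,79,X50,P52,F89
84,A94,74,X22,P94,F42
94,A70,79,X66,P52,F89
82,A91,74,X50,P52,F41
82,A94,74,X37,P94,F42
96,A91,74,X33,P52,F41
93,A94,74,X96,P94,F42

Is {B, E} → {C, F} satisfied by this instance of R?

Yes

(B=A91, E=P52): 5 rows → {C,F} = (74, F41), (74, F41), (74, F41), (74, F41), (74, F41) ✓
(B=A70, E=P52): 3 rows → {C,F} = (79, F89), (79, F89), (79, F89) ✓
(B=A94, E=P94): 4 rows → {C,F} = (74, F42), (74, F42), (74, F42), (74, F42) ✓
Every {B, E} value is associated with a single {C, F} value, so {B, E} → {C, F} holds.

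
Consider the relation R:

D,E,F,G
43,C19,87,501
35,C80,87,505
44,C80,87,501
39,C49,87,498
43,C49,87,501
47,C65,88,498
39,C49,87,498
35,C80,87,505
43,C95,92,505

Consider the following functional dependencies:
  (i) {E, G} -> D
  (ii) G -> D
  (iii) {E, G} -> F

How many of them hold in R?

2

(i) {E, G} -> D: every LHS value maps to a single RHS value — holds.
(ii) G -> D: G=501: 3 rows → D takes values {43, 44} — violation; G=505: 3 rows → D takes values {35, 43} — violation; G=498: 3 rows → D takes values {39, 47} — violation — fails.
(iii) {E, G} -> F: every LHS value maps to a single RHS value — holds.
2 of the 3 dependencies hold.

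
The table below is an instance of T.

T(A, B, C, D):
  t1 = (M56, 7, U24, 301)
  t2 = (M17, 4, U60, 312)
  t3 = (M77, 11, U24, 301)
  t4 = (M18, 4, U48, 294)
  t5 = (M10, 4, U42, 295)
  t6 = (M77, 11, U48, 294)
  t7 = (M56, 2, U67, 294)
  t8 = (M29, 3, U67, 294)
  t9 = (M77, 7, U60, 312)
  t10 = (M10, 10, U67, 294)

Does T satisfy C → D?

C=U24: rows 1, 3 → D = 301, 301 ✓
C=U60: rows 2, 9 → D = 312, 312 ✓
C=U48: rows 4, 6 → D = 294, 294 ✓
C=U42: row 5 → D = 295 ✓
C=U67: rows 7, 8, 10 → D = 294, 294, 294 ✓
Every C value is associated with a single D value, so C → D holds.

Yes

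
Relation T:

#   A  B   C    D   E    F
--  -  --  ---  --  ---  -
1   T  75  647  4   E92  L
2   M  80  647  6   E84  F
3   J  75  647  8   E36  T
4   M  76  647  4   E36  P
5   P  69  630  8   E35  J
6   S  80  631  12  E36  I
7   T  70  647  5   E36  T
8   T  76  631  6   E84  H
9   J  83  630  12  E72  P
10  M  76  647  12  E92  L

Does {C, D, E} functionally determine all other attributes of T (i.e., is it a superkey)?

Yes

All 10 rows have distinct {C, D, E} values, so {C, D, E} → (all attributes) holds and {C, D, E} is a superkey.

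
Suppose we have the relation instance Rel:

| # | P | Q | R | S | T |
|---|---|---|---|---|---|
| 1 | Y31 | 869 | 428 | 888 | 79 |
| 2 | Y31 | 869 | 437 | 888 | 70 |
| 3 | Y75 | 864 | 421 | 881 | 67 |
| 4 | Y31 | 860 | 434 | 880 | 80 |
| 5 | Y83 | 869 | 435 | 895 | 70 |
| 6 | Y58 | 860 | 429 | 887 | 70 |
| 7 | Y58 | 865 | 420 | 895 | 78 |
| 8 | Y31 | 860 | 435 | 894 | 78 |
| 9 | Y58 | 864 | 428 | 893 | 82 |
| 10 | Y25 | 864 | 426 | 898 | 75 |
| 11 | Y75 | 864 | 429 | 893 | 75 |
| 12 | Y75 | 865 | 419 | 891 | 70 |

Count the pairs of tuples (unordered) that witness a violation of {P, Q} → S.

(P=Y31, Q=869): all 2 rows agree on S — 0 pairs.
(P=Y75, Q=864): violating pairs (3,11) — 1 pair.
(P=Y31, Q=860): violating pairs (4,8) — 1 pair.

2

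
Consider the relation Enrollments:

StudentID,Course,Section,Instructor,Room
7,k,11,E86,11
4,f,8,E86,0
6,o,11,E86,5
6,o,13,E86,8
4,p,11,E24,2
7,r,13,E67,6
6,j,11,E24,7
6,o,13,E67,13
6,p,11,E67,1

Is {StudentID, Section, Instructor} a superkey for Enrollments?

Yes

All 9 rows have distinct {StudentID, Section, Instructor} values, so {StudentID, Section, Instructor} → (all attributes) holds and {StudentID, Section, Instructor} is a superkey.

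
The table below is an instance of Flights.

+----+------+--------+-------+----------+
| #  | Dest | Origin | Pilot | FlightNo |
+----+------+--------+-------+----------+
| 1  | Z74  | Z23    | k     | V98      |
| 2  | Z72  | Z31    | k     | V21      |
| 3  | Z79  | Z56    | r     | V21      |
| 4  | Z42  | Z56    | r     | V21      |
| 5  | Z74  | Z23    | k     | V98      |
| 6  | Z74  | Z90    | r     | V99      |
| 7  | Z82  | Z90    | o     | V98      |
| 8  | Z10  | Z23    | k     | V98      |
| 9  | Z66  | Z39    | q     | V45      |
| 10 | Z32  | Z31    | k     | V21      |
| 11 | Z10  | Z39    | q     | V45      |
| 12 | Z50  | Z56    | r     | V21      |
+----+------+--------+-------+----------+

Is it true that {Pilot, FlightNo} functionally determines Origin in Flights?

(Pilot=k, FlightNo=V98): rows 1, 5, 8 → Origin = Z23, Z23, Z23 ✓
(Pilot=k, FlightNo=V21): rows 2, 10 → Origin = Z31, Z31 ✓
(Pilot=r, FlightNo=V21): rows 3, 4, 12 → Origin = Z56, Z56, Z56 ✓
(Pilot=r, FlightNo=V99): row 6 → Origin = Z90 ✓
(Pilot=o, FlightNo=V98): row 7 → Origin = Z90 ✓
(Pilot=q, FlightNo=V45): rows 9, 11 → Origin = Z39, Z39 ✓
Every {Pilot, FlightNo} value is associated with a single Origin value, so {Pilot, FlightNo} → Origin holds.

Yes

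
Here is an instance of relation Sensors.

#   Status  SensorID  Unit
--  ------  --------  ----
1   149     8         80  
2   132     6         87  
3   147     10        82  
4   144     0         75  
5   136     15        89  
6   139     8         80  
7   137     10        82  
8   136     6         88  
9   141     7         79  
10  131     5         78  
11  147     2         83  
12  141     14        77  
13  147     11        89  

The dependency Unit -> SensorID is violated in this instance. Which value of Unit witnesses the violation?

Unit=80: rows 1, 6 → SensorID = 8, 8 ✓
Unit=87: row 2 → SensorID = 6 ✓
Unit=82: rows 3, 7 → SensorID = 10, 10 ✓
Unit=75: row 4 → SensorID = 0 ✓
Unit=89: rows 5, 13 → SensorID takes values {15, 11} — violation
Unit=88: row 8 → SensorID = 6 ✓
Unit=79: row 9 → SensorID = 7 ✓
Unit=78: row 10 → SensorID = 5 ✓
Unit=83: row 11 → SensorID = 2 ✓
Unit=77: row 12 → SensorID = 14 ✓
The only Unit value with inconsistent SensorID is Unit=89.

89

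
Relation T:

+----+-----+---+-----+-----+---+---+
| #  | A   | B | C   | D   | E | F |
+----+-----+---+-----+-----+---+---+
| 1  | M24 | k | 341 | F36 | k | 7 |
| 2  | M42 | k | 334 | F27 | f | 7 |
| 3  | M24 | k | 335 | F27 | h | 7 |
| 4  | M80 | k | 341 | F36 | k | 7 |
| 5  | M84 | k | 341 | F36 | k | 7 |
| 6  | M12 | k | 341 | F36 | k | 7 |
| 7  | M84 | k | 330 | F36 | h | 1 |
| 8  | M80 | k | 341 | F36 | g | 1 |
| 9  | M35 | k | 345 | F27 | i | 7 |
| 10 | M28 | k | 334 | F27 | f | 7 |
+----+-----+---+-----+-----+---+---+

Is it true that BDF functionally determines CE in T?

No

(B=k, D=F36, F=7): rows 1, 4, 5, 6 → {C,E} = (341, k), (341, k), (341, k), (341, k) ✓
(B=k, D=F27, F=7): rows 2, 3, 9, 10 → {C,E} takes values {(334, f), (335, h), (345, i)} — violation
(B=k, D=F36, F=1): rows 7, 8 → {C,E} takes values {(330, h), (341, g)} — violation
Two rows agree on BDF but differ on CE, so BDF → CE does not hold.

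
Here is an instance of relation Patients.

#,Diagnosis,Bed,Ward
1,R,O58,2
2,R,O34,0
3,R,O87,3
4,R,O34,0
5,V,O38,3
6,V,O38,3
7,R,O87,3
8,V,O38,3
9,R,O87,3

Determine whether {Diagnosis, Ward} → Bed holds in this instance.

(Diagnosis=R, Ward=2): row 1 → Bed = O58 ✓
(Diagnosis=R, Ward=0): rows 2, 4 → Bed = O34, O34 ✓
(Diagnosis=R, Ward=3): rows 3, 7, 9 → Bed = O87, O87, O87 ✓
(Diagnosis=V, Ward=3): rows 5, 6, 8 → Bed = O38, O38, O38 ✓
Every {Diagnosis, Ward} value is associated with a single Bed value, so {Diagnosis, Ward} → Bed holds.

Yes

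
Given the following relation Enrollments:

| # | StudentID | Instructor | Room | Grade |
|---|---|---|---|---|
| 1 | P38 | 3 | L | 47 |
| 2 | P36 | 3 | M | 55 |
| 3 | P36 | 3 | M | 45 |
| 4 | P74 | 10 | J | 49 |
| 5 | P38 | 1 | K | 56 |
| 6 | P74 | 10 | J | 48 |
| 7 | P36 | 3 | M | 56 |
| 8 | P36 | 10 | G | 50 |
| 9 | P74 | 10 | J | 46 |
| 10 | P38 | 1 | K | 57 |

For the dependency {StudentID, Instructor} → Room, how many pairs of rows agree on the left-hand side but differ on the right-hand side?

0

(StudentID=P36, Instructor=3): all 3 rows agree on Room — 0 pairs.
(StudentID=P74, Instructor=10): all 3 rows agree on Room — 0 pairs.
(StudentID=P38, Instructor=1): all 2 rows agree on Room — 0 pairs.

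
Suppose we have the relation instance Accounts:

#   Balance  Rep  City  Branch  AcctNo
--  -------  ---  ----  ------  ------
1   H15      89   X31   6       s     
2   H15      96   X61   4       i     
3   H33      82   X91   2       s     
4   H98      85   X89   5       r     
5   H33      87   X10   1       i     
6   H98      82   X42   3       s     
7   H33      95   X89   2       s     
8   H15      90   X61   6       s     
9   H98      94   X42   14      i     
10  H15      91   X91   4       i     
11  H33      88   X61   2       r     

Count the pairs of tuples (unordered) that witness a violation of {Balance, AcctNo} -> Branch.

(Balance=H15, AcctNo=s): all 2 rows agree on Branch — 0 pairs.
(Balance=H15, AcctNo=i): all 2 rows agree on Branch — 0 pairs.
(Balance=H33, AcctNo=s): all 2 rows agree on Branch — 0 pairs.

0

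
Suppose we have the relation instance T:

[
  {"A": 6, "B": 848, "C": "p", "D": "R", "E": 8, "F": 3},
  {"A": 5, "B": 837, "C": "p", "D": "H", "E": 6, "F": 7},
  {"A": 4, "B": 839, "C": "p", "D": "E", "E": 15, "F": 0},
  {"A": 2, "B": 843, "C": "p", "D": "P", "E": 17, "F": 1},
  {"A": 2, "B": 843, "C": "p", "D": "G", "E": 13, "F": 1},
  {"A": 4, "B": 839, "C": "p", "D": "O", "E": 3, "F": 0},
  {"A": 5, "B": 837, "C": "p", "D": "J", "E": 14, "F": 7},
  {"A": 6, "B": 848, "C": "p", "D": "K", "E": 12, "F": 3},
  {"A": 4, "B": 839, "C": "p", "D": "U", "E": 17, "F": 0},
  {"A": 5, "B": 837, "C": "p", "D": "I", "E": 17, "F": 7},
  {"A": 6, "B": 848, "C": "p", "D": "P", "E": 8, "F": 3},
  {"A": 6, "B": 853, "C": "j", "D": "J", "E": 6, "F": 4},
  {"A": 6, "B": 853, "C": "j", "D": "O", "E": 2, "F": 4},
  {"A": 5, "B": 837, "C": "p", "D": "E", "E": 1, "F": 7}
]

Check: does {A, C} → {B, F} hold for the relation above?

(A=6, C=p): 3 rows → {B,F} = (848, 3), (848, 3), (848, 3) ✓
(A=5, C=p): 4 rows → {B,F} = (837, 7), (837, 7), (837, 7), (837, 7) ✓
(A=4, C=p): 3 rows → {B,F} = (839, 0), (839, 0), (839, 0) ✓
(A=2, C=p): 2 rows → {B,F} = (843, 1), (843, 1) ✓
(A=6, C=j): 2 rows → {B,F} = (853, 4), (853, 4) ✓
Every {A, C} value is associated with a single {B, F} value, so {A, C} → {B, F} holds.

Yes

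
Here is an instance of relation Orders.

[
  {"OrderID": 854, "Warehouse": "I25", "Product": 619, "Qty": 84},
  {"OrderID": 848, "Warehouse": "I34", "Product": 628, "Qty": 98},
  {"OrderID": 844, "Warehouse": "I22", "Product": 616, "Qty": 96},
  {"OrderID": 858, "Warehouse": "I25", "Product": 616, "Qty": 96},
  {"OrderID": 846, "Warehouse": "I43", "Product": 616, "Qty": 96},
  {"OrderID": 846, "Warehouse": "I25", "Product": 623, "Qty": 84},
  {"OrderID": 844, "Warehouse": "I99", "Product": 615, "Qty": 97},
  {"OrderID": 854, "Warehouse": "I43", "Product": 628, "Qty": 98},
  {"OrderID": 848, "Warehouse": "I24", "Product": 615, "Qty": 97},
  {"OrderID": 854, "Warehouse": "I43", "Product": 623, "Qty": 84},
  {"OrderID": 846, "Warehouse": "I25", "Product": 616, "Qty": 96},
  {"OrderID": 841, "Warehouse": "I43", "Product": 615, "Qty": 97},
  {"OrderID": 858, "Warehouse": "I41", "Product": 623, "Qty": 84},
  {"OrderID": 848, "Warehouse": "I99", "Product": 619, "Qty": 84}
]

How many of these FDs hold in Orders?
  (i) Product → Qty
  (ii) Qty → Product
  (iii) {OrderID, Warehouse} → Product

(i) Product → Qty: every LHS value maps to a single RHS value — holds.
(ii) Qty → Product: Qty=84: 5 rows → Product takes values {619, 623} — violation — fails.
(iii) {OrderID, Warehouse} → Product: (OrderID=846, Warehouse=I25): 2 rows → Product takes values {623, 616} — violation; (OrderID=854, Warehouse=I43): 2 rows → Product takes values {628, 623} — violation — fails.
1 of the 3 dependencies holds.

1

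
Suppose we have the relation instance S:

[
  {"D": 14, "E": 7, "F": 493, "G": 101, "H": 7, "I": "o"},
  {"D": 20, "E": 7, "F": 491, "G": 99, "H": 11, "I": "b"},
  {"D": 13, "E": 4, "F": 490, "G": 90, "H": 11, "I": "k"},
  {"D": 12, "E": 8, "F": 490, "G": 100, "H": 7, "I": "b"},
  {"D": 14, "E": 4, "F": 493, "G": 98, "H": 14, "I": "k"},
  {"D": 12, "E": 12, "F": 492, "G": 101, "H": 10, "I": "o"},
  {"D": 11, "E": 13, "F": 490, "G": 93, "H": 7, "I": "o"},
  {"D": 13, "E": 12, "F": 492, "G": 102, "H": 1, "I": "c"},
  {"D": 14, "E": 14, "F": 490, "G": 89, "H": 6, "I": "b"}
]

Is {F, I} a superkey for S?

No

Two distinct rows share (F=490, I=b), so {F, I} does not determine every attribute — not a superkey.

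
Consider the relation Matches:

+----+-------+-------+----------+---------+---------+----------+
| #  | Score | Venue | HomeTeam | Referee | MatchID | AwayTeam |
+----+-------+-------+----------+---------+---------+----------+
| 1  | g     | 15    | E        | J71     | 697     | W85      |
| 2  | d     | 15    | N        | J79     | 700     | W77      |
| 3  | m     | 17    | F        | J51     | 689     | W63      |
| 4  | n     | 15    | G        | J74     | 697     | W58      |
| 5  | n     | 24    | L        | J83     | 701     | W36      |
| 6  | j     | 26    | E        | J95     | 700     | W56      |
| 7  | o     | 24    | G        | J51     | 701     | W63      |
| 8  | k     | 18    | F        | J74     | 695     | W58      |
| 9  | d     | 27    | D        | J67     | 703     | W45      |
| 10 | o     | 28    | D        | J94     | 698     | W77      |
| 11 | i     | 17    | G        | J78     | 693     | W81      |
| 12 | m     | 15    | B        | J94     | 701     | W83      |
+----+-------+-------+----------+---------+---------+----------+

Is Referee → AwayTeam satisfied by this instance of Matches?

Referee=J71: row 1 → AwayTeam = W85 ✓
Referee=J79: row 2 → AwayTeam = W77 ✓
Referee=J51: rows 3, 7 → AwayTeam = W63, W63 ✓
Referee=J74: rows 4, 8 → AwayTeam = W58, W58 ✓
Referee=J83: row 5 → AwayTeam = W36 ✓
Referee=J95: row 6 → AwayTeam = W56 ✓
Referee=J67: row 9 → AwayTeam = W45 ✓
Referee=J94: rows 10, 12 → AwayTeam takes values {W77, W83} — violation
Referee=J78: row 11 → AwayTeam = W81 ✓
Two rows agree on Referee but differ on AwayTeam, so Referee → AwayTeam does not hold.

No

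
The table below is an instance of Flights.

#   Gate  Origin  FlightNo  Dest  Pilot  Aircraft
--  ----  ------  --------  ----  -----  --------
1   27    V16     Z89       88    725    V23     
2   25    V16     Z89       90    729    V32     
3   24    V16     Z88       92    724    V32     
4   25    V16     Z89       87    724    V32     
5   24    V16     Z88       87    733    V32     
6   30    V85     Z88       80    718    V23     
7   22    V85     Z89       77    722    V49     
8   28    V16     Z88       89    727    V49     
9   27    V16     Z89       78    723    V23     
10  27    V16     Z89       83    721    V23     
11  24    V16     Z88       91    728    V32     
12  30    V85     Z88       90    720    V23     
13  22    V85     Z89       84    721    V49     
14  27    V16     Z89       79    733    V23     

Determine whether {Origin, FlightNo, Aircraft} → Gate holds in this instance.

Yes

(Origin=V16, FlightNo=Z89, Aircraft=V23): rows 1, 9, 10, 14 → Gate = 27, 27, 27, 27 ✓
(Origin=V16, FlightNo=Z89, Aircraft=V32): rows 2, 4 → Gate = 25, 25 ✓
(Origin=V16, FlightNo=Z88, Aircraft=V32): rows 3, 5, 11 → Gate = 24, 24, 24 ✓
(Origin=V85, FlightNo=Z88, Aircraft=V23): rows 6, 12 → Gate = 30, 30 ✓
(Origin=V85, FlightNo=Z89, Aircraft=V49): rows 7, 13 → Gate = 22, 22 ✓
(Origin=V16, FlightNo=Z88, Aircraft=V49): row 8 → Gate = 28 ✓
Every {Origin, FlightNo, Aircraft} value is associated with a single Gate value, so {Origin, FlightNo, Aircraft} → Gate holds.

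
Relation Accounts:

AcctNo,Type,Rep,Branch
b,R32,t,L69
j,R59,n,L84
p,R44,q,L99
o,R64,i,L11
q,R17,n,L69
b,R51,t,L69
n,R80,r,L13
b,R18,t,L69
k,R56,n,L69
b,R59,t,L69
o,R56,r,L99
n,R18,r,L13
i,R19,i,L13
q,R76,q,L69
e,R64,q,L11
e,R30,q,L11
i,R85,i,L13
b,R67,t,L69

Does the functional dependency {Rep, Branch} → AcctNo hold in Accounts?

(Rep=t, Branch=L69): 5 rows → AcctNo = b, b, b, b, b ✓
(Rep=n, Branch=L84): 1 row → AcctNo = j ✓
(Rep=q, Branch=L99): 1 row → AcctNo = p ✓
(Rep=i, Branch=L11): 1 row → AcctNo = o ✓
(Rep=n, Branch=L69): 2 rows → AcctNo takes values {q, k} — violation
(Rep=r, Branch=L13): 2 rows → AcctNo = n, n ✓
(Rep=r, Branch=L99): 1 row → AcctNo = o ✓
(Rep=i, Branch=L13): 2 rows → AcctNo = i, i ✓
(Rep=q, Branch=L69): 1 row → AcctNo = q ✓
(Rep=q, Branch=L11): 2 rows → AcctNo = e, e ✓
Two rows agree on {Rep, Branch} but differ on AcctNo, so {Rep, Branch} → AcctNo does not hold.

No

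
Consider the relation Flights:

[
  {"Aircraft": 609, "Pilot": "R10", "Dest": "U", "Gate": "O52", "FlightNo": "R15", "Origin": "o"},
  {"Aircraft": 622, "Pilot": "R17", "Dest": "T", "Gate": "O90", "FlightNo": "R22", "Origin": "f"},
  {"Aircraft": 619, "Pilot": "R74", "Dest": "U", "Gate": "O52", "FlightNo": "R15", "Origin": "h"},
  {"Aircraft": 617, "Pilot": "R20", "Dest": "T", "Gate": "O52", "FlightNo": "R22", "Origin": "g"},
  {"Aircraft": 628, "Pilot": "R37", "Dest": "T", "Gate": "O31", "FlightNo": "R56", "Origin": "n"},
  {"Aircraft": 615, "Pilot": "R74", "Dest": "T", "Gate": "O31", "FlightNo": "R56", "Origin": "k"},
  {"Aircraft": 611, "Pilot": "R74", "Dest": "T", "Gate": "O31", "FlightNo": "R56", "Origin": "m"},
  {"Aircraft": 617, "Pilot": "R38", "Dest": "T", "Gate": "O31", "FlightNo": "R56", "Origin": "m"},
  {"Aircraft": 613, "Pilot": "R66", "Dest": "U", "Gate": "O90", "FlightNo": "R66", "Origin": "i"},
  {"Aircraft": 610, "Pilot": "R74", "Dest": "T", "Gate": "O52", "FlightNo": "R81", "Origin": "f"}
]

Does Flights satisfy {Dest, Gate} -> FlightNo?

(Dest=U, Gate=O52): 2 rows → FlightNo = R15, R15 ✓
(Dest=T, Gate=O90): 1 row → FlightNo = R22 ✓
(Dest=T, Gate=O52): 2 rows → FlightNo takes values {R22, R81} — violation
(Dest=T, Gate=O31): 4 rows → FlightNo = R56, R56, R56, R56 ✓
(Dest=U, Gate=O90): 1 row → FlightNo = R66 ✓
Two rows agree on {Dest, Gate} but differ on FlightNo, so {Dest, Gate} -> FlightNo does not hold.

No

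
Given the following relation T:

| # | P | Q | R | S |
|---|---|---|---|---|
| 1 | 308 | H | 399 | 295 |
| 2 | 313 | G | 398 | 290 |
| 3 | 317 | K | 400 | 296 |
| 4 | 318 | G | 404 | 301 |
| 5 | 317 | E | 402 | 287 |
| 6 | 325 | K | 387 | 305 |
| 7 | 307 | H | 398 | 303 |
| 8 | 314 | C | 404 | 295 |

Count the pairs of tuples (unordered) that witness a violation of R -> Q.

2

R=398: violating pairs (2,7) — 1 pair.
R=404: violating pairs (4,8) — 1 pair.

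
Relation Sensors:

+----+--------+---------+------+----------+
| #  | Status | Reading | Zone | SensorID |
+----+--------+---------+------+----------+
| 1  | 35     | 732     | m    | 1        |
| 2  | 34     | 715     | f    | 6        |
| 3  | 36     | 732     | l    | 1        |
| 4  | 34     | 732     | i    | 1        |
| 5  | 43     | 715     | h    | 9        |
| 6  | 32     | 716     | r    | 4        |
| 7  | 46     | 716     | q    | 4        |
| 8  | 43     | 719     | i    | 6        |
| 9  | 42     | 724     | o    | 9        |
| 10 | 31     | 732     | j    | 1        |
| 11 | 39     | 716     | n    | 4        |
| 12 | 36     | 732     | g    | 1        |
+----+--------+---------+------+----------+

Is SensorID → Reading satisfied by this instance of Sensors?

SensorID=1: rows 1, 3, 4, 10, 12 → Reading = 732, 732, 732, 732, 732 ✓
SensorID=6: rows 2, 8 → Reading takes values {715, 719} — violation
SensorID=9: rows 5, 9 → Reading takes values {715, 724} — violation
SensorID=4: rows 6, 7, 11 → Reading = 716, 716, 716 ✓
Two rows agree on SensorID but differ on Reading, so SensorID → Reading does not hold.

No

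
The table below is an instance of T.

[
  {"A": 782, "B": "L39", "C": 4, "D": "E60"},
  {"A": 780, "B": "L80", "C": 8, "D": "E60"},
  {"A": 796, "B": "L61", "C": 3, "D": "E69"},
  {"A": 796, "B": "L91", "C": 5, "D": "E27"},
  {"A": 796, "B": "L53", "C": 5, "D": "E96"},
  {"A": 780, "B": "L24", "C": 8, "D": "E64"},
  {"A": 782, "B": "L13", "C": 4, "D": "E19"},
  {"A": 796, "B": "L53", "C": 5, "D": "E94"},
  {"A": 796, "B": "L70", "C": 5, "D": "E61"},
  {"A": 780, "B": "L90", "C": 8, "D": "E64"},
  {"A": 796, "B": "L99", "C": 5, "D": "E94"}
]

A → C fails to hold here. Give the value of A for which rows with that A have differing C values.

796

A=782: 2 rows → C = 4, 4 ✓
A=780: 3 rows → C = 8, 8, 8 ✓
A=796: 6 rows → C takes values {3, 5} — violation
The only A value with inconsistent C is A=796.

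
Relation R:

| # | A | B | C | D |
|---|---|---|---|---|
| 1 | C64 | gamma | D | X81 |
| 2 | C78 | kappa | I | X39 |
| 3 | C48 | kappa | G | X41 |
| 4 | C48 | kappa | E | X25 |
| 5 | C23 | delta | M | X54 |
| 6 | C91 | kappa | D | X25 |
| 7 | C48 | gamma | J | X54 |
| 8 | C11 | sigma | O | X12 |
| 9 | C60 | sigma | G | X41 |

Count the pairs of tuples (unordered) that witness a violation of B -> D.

7

B=gamma: violating pairs (1,7) — 1 pair.
B=kappa: violating pairs (2,3), (2,4), (2,6), (3,4), (3,6) — 5 pairs.
B=sigma: violating pairs (8,9) — 1 pair.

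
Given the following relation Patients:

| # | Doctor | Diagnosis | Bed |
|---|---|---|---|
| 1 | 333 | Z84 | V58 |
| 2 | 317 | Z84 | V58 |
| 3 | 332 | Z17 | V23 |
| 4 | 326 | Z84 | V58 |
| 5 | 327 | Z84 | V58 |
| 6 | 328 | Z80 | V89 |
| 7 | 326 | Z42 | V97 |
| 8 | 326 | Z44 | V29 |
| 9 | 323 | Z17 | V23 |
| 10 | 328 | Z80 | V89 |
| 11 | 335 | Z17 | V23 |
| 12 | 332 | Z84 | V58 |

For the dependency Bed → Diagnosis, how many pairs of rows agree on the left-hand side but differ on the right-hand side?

Bed=V58: all 5 rows agree on Diagnosis — 0 pairs.
Bed=V23: all 3 rows agree on Diagnosis — 0 pairs.
Bed=V89: all 2 rows agree on Diagnosis — 0 pairs.

0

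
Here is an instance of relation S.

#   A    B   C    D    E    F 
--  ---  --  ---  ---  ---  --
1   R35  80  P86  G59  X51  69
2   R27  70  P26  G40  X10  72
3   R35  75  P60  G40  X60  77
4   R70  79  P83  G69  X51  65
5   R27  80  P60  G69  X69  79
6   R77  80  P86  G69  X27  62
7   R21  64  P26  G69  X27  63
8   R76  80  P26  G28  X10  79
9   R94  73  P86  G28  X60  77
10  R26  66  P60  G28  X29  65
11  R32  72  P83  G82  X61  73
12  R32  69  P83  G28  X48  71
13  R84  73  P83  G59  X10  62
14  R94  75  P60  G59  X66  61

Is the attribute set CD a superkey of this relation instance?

Yes

All 14 rows have distinct CD values, so CD → (all attributes) holds and CD is a superkey.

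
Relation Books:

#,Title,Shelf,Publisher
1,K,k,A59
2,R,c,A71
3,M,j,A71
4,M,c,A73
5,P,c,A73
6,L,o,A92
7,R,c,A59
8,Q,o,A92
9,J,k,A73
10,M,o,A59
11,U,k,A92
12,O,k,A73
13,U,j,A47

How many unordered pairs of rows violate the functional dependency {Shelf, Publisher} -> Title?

(Shelf=c, Publisher=A73): violating pairs (4,5) — 1 pair.
(Shelf=o, Publisher=A92): violating pairs (6,8) — 1 pair.
(Shelf=k, Publisher=A73): violating pairs (9,12) — 1 pair.

3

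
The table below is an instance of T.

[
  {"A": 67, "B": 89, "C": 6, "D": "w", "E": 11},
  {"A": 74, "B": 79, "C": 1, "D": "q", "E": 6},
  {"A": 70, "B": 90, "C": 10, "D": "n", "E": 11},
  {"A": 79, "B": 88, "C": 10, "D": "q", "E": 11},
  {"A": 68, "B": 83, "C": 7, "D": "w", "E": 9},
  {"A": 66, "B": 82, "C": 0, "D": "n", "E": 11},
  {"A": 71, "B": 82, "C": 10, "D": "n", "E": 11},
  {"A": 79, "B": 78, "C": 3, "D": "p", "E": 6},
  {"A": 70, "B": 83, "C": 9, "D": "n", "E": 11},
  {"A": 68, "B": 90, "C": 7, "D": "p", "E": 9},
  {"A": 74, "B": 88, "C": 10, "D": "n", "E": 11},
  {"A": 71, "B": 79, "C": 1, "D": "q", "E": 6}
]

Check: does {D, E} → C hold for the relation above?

(D=w, E=11): 1 row → C = 6 ✓
(D=q, E=6): 2 rows → C = 1, 1 ✓
(D=n, E=11): 5 rows → C takes values {10, 0, 9} — violation
(D=q, E=11): 1 row → C = 10 ✓
(D=w, E=9): 1 row → C = 7 ✓
(D=p, E=6): 1 row → C = 3 ✓
(D=p, E=9): 1 row → C = 7 ✓
Two rows agree on {D, E} but differ on C, so {D, E} → C does not hold.

No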